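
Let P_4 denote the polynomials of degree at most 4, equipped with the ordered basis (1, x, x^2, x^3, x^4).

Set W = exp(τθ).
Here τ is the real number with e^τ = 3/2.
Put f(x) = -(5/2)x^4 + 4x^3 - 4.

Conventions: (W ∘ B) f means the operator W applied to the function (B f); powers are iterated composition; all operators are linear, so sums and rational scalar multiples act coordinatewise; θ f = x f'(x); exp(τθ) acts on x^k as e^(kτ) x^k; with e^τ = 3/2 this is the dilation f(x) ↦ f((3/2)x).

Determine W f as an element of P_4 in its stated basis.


exp(τθ) x^k = e^(kτ) x^k; with e^τ = 3/2 this sends x^k to (3/2)^k x^k
x^3 ↦ 27/8 x^3
x^4 ↦ 81/16 x^4
applying this coordinatewise to f: exp(τθ) f = -(405/32)x^4 + (27/2)x^3 - 4

the result is g(x) = -(405/32)x^4 + (27/2)x^3 - 4


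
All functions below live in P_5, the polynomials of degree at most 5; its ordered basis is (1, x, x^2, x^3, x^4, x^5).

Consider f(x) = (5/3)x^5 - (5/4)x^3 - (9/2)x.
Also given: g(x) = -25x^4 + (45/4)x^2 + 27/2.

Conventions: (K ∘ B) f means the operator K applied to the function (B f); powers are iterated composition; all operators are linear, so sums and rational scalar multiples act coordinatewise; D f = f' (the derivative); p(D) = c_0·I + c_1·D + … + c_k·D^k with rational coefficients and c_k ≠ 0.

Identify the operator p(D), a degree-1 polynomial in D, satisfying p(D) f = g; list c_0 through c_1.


D^0 f = (5/3)x^5 - (5/4)x^3 - (9/2)x
D^1 f = (25/3)x^4 - (15/4)x^2 - 9/2
matching coefficients of g against c_0 f + c_1 Df + … from the top degree down determines the c_i
solution: c_0 = 0, c_1 = -3

p(D) = -3·D, i.e. c_0 = 0, c_1 = -3


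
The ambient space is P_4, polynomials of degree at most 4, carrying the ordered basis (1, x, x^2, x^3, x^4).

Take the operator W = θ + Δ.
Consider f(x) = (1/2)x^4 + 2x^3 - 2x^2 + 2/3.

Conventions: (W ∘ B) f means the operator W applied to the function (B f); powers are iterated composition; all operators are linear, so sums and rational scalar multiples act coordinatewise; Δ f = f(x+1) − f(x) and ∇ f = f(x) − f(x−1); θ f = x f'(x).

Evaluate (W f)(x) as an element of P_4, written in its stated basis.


g(x) = 2x^4 + 8x^3 + 5x^2 + 4x + 1/2

θ f = 2x^4 + 6x^3 - 4x^2
Δ f = 2x^3 + 9x^2 + 4x + 1/2
(θ + Δ) f = 2x^4 + 8x^3 + 5x^2 + 4x + 1/2


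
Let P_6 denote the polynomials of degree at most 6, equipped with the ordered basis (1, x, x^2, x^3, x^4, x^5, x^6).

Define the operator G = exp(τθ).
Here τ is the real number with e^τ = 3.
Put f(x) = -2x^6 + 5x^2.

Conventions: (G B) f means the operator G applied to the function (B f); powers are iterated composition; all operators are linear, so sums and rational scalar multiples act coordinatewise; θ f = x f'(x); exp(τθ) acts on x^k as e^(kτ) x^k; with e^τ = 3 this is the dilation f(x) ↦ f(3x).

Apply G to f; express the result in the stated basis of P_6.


exp(τθ) x^k = e^(kτ) x^k; with e^τ = 3 this sends x^k to 3^k x^k
x^2 ↦ 9 x^2
x^6 ↦ 729 x^6
applying this coordinatewise to f: exp(τθ) f = -1458x^6 + 45x^2

the image equals g(x) = -1458x^6 + 45x^2


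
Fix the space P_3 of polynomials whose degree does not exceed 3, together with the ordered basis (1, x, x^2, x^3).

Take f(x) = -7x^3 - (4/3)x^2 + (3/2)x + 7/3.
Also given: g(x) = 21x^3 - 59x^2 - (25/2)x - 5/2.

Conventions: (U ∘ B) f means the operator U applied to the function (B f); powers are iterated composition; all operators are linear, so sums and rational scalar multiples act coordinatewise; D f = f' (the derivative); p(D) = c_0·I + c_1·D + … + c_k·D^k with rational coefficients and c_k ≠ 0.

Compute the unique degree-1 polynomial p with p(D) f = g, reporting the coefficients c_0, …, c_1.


D^0 f = -7x^3 - (4/3)x^2 + (3/2)x + 7/3
D^1 f = -21x^2 - (8/3)x + 3/2
matching coefficients of g against c_0 f + c_1 Df + … from the top degree down determines the c_i
solution: c_0 = -3, c_1 = 3

c_0 = -3, c_1 = 3


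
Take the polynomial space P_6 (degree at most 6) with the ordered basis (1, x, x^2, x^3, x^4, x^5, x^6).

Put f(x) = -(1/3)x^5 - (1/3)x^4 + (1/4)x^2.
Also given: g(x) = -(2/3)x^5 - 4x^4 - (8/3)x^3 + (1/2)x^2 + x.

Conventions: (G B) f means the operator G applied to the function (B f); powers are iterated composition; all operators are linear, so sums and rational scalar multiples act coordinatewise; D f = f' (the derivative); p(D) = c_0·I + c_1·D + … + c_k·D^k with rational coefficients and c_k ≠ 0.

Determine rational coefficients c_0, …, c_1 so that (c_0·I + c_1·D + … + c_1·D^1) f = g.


D^0 f = -(1/3)x^5 - (1/3)x^4 + (1/4)x^2
D^1 f = -(5/3)x^4 - (4/3)x^3 + (1/2)x
matching coefficients of g against c_0 f + c_1 Df + … from the top degree down determines the c_i
solution: c_0 = 2, c_1 = 2

p(D) = 2·I + 2·D, i.e. c_0 = 2, c_1 = 2


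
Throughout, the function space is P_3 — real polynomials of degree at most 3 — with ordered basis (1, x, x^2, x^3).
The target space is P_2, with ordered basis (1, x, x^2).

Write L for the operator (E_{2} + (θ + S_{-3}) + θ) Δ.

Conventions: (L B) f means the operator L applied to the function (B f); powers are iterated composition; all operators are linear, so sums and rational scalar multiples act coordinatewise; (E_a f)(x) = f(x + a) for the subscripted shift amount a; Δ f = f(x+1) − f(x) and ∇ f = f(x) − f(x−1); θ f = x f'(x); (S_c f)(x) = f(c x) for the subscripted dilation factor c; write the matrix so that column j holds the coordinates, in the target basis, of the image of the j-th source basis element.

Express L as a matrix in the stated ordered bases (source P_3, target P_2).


image of 1: 0
image of x: 2
image of x^2: 6
image of x^3: 42x^2 + 12x + 20
each image's coordinates form column j of the matrix

the matrix is [[0, 2, 6, 20]; [0, 0, 0, 12]; [0, 0, 0, 42]] (rows listed top to bottom)


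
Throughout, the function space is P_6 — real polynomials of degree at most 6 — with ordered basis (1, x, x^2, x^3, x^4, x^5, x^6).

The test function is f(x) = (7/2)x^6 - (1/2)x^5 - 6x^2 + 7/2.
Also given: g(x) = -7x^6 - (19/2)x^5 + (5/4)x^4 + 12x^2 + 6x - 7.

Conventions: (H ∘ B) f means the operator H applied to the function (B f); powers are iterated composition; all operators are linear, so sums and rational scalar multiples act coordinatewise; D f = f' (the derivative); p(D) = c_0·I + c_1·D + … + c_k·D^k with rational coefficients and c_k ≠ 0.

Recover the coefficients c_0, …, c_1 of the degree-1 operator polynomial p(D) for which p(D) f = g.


c_0 = -2, c_1 = -1/2

D^0 f = (7/2)x^6 - (1/2)x^5 - 6x^2 + 7/2
D^1 f = 21x^5 - (5/2)x^4 - 12x
matching coefficients of g against c_0 f + c_1 Df + … from the top degree down determines the c_i
solution: c_0 = -2, c_1 = -1/2


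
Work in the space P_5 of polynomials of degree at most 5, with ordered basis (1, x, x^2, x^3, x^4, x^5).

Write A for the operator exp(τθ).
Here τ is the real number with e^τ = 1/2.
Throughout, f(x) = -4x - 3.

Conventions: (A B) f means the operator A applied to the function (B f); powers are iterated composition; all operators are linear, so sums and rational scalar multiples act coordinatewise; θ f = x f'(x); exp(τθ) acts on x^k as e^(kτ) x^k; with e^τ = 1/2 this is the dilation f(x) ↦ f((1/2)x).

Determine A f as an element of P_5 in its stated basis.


g(x) = -2x - 3

exp(τθ) x^k = e^(kτ) x^k; with e^τ = 1/2 this sends x^k to (1/2)^k x^k
x ↦ 1/2 x
applying this coordinatewise to f: exp(τθ) f = -2x - 3


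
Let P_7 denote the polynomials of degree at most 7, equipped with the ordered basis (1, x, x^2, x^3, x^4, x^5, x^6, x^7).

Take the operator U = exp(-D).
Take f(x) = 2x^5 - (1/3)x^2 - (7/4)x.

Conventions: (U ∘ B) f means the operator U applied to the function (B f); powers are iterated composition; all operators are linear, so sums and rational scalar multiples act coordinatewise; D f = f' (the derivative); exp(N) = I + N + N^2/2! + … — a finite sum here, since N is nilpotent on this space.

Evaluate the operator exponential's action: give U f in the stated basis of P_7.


the image equals g(x) = 2x^5 - 10x^4 + 20x^3 - (61/3)x^2 + (107/12)x - 7/12

order-1 term: -10x^4 + (2/3)x + 7/4
order-2 term: 20x^3 - 1/3
order-3 term: -20x^2
order-4 term: 10x
order-5 term: -2
the series for exp(-D) f terminates at order 5
exp(-D) f = 2x^5 - 10x^4 + 20x^3 - (61/3)x^2 + (107/12)x - 7/12


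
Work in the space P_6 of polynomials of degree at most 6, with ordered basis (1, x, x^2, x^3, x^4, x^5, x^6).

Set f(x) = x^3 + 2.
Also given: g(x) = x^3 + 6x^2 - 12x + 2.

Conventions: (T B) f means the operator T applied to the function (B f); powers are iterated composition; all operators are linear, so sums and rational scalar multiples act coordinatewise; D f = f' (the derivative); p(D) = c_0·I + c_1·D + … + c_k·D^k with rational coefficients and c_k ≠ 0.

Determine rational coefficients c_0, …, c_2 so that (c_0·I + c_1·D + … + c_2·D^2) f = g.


D^0 f = x^3 + 2
D^1 f = 3x^2
D^2 f = 6x
matching coefficients of g against c_0 f + c_1 Df + … from the top degree down determines the c_i
solution: c_0 = 1, c_1 = 2, c_2 = -2

p(D) = I + 2·D − 2·D^2, i.e. c_0 = 1, c_1 = 2, c_2 = -2


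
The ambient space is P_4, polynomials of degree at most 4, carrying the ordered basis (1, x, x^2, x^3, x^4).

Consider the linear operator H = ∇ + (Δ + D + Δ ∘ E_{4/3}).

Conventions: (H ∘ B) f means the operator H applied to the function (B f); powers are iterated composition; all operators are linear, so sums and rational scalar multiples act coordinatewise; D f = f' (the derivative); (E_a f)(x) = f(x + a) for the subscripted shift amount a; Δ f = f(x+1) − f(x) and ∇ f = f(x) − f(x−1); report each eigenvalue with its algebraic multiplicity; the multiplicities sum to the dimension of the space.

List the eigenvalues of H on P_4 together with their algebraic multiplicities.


image of 1: 0
image of x: 4
image of x^2: 8x + 11/3
image of x^3: 12x^2 + 11x + 37/3
image of x^4: 16x^3 + 22x^2 + (148/3)x + 715/27
the matrix is upper triangular; its diagonal is (0, 0, 0, 0, 0)
for a triangular matrix the eigenvalues are the diagonal entries, with algebraic multiplicity their repetition count

λ = 0 (multiplicity 5)


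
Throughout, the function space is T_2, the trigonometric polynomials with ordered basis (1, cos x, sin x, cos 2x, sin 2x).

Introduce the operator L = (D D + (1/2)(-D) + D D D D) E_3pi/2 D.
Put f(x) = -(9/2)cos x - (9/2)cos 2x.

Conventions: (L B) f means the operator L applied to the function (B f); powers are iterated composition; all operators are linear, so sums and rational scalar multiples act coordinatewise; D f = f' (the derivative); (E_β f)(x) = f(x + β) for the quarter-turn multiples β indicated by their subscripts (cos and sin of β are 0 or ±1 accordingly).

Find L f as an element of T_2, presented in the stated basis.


D f = (9/2)sin x + 9sin 2x
E_3pi/2 D f = -(9/2)cos x - 9sin 2x
D (E_3pi/2 D) f = (9/2)sin x - 18cos 2x
D D (E_3pi/2 D) f = (9/2)cos x + 36sin 2x
D (E_3pi/2 D) f = (9/2)sin x - 18cos 2x
(-D) (E_3pi/2 D) f = -(9/2)sin x + 18cos 2x
((1/2)(-D)) (E_3pi/2 D) f = -(9/4)sin x + 9cos 2x
D (E_3pi/2 D) f = (9/2)sin x - 18cos 2x
D D (E_3pi/2 D) f = (9/2)cos x + 36sin 2x
D D D (E_3pi/2 D) f = -(9/2)sin x + 72cos 2x
D D D D (E_3pi/2 D) f = -(9/2)cos x - 144sin 2x
(D D + (1/2)(-D) + D D D D) (E_3pi/2 D) f = -(9/4)sin x + 9cos 2x - 108sin 2x

the image equals g(x) = -(9/4)sin x + 9cos 2x - 108sin 2x


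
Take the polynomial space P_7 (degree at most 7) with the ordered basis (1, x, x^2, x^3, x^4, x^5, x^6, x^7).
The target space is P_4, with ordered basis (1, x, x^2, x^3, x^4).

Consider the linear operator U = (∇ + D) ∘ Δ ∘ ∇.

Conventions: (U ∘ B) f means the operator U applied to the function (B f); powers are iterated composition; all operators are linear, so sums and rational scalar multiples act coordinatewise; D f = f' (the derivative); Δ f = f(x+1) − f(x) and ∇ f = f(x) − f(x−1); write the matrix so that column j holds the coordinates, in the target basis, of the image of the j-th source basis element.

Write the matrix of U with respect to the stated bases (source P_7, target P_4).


the matrix is [[0, 0, 0, 12, -12, 40, -60, 140]; [0, 0, 0, 0, 48, -60, 240, -420]; [0, 0, 0, 0, 0, 120, -180, 840]; [0, 0, 0, 0, 0, 0, 240, -420]; [0, 0, 0, 0, 0, 0, 0, 420]] (rows listed top to bottom)

image of 1: 0
image of x: 0
image of x^2: 0
image of x^3: 12
image of x^4: 48x - 12
image of x^5: 120x^2 - 60x + 40
image of x^6: 240x^3 - 180x^2 + 240x - 60
image of x^7: 420x^4 - 420x^3 + 840x^2 - 420x + 140
each image's coordinates form column j of the matrix


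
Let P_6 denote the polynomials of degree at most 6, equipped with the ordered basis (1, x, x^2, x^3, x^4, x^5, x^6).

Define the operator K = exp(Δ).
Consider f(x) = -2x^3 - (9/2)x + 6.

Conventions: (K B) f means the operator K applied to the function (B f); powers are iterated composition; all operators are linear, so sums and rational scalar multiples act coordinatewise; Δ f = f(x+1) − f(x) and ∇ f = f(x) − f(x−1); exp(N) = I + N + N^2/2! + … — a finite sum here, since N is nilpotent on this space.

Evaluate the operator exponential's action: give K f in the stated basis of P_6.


order-1 term: -6x^2 - 6x - 13/2
order-2 term: -6x - 6
order-3 term: -2
the series for exp(Δ) f terminates at order 3
exp(Δ) f = -2x^3 - 6x^2 - (33/2)x - 17/2

g(x) = -2x^3 - 6x^2 - (33/2)x - 17/2


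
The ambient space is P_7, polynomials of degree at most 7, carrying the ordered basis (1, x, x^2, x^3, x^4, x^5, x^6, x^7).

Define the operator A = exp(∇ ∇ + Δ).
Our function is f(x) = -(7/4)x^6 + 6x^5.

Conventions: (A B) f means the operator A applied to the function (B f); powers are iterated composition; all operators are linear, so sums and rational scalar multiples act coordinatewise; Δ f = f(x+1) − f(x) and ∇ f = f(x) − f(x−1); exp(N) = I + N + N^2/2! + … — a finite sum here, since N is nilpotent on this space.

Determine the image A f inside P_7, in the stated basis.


the image equals g(x) = -(7/4)x^6 - (9/2)x^5 - 75x^4 + 65x^3 - (3105/4)x^2 + 1104x - 5977/4

order-1 term: -(21/2)x^5 - (195/4)x^4 + 355x^3 - (2775/4)x^2 + (1509/2)x - 1137/4
order-2 term: -(105/4)x^4 - 255x^3 + (1425/4)x^2 + (1995/2)x - 7057/4
order-3 term: -35x^3 - (825/2)x^2 - (705/2)x + 1965/2
order-4 term: -(105/4)x^2 - 285x - 1415/4
order-5 term: -(21/2)x - 291/4
order-6 term: -7/4
the series for exp(∇ ∇ + Δ) f terminates at order 6
exp(∇ ∇ + Δ) f = -(7/4)x^6 - (9/2)x^5 - 75x^4 + 65x^3 - (3105/4)x^2 + 1104x - 5977/4


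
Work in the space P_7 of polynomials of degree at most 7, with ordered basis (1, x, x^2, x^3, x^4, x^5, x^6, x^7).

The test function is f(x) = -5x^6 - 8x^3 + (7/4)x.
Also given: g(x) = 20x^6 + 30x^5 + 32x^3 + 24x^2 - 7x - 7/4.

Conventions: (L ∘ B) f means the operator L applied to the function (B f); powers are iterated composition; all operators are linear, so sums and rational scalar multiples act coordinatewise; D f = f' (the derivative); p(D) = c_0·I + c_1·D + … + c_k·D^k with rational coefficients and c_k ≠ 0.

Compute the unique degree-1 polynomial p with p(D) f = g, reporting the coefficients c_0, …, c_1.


c_0 = -4, c_1 = -1

D^0 f = -5x^6 - 8x^3 + (7/4)x
D^1 f = -30x^5 - 24x^2 + 7/4
matching coefficients of g against c_0 f + c_1 Df + … from the top degree down determines the c_i
solution: c_0 = -4, c_1 = -1


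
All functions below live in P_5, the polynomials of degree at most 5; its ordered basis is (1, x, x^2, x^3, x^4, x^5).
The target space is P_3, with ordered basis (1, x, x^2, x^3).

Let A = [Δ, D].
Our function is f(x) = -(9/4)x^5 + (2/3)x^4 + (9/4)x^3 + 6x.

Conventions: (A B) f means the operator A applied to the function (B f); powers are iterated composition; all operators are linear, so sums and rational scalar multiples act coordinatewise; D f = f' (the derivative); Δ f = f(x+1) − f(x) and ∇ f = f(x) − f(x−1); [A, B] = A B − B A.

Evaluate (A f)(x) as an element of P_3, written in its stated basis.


the image equals g(x) = 0

D f = -(45/4)x^4 + (8/3)x^3 + (27/4)x^2 + 6
Δ D f = -45x^3 - (119/2)x^2 - (47/2)x - 11/6
Δ f = -(45/4)x^4 - (119/6)x^3 - (47/4)x^2 - (11/6)x + 20/3
D Δ f = -45x^3 - (119/2)x^2 - (47/2)x - 11/6
[Δ, D] f = 0


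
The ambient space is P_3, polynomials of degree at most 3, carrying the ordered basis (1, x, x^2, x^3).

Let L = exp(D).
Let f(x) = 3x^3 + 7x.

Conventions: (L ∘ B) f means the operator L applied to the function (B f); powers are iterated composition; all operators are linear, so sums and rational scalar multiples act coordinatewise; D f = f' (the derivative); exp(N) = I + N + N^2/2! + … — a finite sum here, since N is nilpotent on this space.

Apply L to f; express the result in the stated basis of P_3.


order-1 term: 9x^2 + 7
order-2 term: 9x
order-3 term: 3
the series for exp(D) f terminates at order 3
exp(D) f = 3x^3 + 9x^2 + 16x + 10

the result is g(x) = 3x^3 + 9x^2 + 16x + 10


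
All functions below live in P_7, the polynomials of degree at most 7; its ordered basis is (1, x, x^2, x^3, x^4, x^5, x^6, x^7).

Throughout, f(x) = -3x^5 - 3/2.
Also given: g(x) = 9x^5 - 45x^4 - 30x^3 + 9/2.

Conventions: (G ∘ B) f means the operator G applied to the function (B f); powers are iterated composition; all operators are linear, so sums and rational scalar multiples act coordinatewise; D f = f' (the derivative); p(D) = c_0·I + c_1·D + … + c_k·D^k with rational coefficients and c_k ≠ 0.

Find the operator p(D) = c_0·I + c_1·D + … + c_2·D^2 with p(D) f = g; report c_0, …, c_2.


D^0 f = -3x^5 - 3/2
D^1 f = -15x^4
D^2 f = -60x^3
matching coefficients of g against c_0 f + c_1 Df + … from the top degree down determines the c_i
solution: c_0 = -3, c_1 = 3, c_2 = 1/2

c_0 = -3, c_1 = 3, c_2 = 1/2


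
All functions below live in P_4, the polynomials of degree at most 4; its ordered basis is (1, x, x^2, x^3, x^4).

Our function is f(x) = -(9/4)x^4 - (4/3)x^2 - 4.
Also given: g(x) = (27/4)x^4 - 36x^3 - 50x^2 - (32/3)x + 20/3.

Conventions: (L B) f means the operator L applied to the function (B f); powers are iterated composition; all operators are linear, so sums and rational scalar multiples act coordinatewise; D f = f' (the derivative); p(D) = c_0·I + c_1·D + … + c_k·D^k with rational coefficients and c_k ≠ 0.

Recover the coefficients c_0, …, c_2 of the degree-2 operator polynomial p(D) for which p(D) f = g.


D^0 f = -(9/4)x^4 - (4/3)x^2 - 4
D^1 f = -9x^3 - (8/3)x
D^2 f = -27x^2 - 8/3
matching coefficients of g against c_0 f + c_1 Df + … from the top degree down determines the c_i
solution: c_0 = -3, c_1 = 4, c_2 = 2

c_0 = -3, c_1 = 4, c_2 = 2


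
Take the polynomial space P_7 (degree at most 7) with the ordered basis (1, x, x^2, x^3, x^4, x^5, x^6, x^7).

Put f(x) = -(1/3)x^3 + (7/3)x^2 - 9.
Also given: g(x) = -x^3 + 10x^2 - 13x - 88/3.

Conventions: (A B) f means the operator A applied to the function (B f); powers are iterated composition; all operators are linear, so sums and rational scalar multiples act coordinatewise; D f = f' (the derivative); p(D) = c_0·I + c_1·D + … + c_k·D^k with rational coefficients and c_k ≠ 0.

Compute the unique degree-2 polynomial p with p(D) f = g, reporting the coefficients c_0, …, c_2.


D^0 f = -(1/3)x^3 + (7/3)x^2 - 9
D^1 f = -x^2 + (14/3)x
D^2 f = -2x + 14/3
matching coefficients of g against c_0 f + c_1 Df + … from the top degree down determines the c_i
solution: c_0 = 3, c_1 = -3, c_2 = -1/2

p(D) = 3·I − 3·D − (1/2)·D^2, i.e. c_0 = 3, c_1 = -3, c_2 = -1/2


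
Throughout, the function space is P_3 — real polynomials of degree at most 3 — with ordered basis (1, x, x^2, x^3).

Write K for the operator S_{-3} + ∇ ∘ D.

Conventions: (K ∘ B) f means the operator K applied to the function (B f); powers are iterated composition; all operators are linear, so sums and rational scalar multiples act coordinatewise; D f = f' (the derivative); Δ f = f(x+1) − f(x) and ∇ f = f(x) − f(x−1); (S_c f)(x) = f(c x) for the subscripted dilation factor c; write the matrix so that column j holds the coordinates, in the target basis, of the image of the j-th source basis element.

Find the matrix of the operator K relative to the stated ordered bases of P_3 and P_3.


the matrix is [[1, 0, 2, -3]; [0, -3, 0, 6]; [0, 0, 9, 0]; [0, 0, 0, -27]] (rows listed top to bottom)

image of 1: 1
image of x: -3x
image of x^2: 9x^2 + 2
image of x^3: -27x^3 + 6x - 3
each image's coordinates form column j of the matrix


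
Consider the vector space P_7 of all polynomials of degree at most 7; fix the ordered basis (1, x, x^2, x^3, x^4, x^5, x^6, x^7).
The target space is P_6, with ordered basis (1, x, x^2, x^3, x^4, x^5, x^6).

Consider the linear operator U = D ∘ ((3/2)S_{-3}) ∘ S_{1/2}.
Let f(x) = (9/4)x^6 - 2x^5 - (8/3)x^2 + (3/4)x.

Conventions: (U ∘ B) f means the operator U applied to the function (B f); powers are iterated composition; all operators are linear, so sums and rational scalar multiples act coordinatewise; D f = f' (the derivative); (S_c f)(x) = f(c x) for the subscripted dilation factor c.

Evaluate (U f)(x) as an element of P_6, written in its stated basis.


the image equals g(x) = (59049/256)x^5 + (3645/32)x^4 - 18x - 27/16

S_{1/2} f = (9/256)x^6 - (1/16)x^5 - (2/3)x^2 + (3/8)x
S_{-3} S_{1/2} f = (6561/256)x^6 + (243/16)x^5 - 6x^2 - (9/8)x
((3/2)S_{-3}) S_{1/2} f = (19683/512)x^6 + (729/32)x^5 - 9x^2 - (27/16)x
D ((3/2)S_{-3}) S_{1/2} f = (59049/256)x^5 + (3645/32)x^4 - 18x - 27/16


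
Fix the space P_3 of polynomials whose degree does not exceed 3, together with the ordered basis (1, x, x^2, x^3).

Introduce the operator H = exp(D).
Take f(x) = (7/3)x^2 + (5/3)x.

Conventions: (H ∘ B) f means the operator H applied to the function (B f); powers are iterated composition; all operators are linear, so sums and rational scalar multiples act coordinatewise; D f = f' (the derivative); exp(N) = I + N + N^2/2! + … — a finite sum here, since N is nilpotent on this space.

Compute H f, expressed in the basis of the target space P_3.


g(x) = (7/3)x^2 + (19/3)x + 4

order-1 term: (14/3)x + 5/3
order-2 term: 7/3
the series for exp(D) f terminates at order 2
exp(D) f = (7/3)x^2 + (19/3)x + 4


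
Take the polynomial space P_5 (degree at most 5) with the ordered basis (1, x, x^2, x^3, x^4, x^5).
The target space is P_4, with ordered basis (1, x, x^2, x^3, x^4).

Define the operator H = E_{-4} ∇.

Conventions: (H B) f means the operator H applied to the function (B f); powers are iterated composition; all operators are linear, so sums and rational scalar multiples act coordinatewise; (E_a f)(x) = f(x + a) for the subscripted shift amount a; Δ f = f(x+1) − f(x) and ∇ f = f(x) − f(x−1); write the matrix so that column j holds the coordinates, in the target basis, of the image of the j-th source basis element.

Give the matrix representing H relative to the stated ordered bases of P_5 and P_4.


the matrix is [[0, 1, -9, 61, -369, 2101]; [0, 0, 2, -27, 244, -1845]; [0, 0, 0, 3, -54, 610]; [0, 0, 0, 0, 4, -90]; [0, 0, 0, 0, 0, 5]] (rows listed top to bottom)

image of 1: 0
image of x: 1
image of x^2: 2x - 9
image of x^3: 3x^2 - 27x + 61
image of x^4: 4x^3 - 54x^2 + 244x - 369
image of x^5: 5x^4 - 90x^3 + 610x^2 - 1845x + 2101
each image's coordinates form column j of the matrix


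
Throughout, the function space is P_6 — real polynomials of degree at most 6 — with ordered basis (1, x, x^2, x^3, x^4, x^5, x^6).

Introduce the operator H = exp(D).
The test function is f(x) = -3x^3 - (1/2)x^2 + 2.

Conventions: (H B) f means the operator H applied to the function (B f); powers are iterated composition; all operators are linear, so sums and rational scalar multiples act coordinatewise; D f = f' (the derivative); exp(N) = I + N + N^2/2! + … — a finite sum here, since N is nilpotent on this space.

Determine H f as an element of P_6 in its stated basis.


order-1 term: -9x^2 - x
order-2 term: -9x - 1/2
order-3 term: -3
the series for exp(D) f terminates at order 3
exp(D) f = -3x^3 - (19/2)x^2 - 10x - 3/2

the result is g(x) = -3x^3 - (19/2)x^2 - 10x - 3/2


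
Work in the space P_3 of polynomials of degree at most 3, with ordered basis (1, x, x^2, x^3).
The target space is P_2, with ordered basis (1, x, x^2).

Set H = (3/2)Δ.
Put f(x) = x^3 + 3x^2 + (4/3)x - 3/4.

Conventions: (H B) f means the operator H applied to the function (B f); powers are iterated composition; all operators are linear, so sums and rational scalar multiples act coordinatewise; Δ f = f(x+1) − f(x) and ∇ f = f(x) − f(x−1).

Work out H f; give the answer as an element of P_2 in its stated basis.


the result is g(x) = (9/2)x^2 + (27/2)x + 8

Δ f = 3x^2 + 9x + 16/3
((3/2)Δ) f = (9/2)x^2 + (27/2)x + 8


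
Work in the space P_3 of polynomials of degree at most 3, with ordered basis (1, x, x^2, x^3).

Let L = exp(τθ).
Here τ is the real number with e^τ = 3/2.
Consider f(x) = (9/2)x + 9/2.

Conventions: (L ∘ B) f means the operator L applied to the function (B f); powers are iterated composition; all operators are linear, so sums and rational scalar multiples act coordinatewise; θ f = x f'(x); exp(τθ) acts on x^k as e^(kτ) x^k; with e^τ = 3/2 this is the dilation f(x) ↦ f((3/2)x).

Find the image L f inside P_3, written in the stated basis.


exp(τθ) x^k = e^(kτ) x^k; with e^τ = 3/2 this sends x^k to (3/2)^k x^k
x ↦ 3/2 x
applying this coordinatewise to f: exp(τθ) f = (27/4)x + 9/2

g(x) = (27/4)x + 9/2


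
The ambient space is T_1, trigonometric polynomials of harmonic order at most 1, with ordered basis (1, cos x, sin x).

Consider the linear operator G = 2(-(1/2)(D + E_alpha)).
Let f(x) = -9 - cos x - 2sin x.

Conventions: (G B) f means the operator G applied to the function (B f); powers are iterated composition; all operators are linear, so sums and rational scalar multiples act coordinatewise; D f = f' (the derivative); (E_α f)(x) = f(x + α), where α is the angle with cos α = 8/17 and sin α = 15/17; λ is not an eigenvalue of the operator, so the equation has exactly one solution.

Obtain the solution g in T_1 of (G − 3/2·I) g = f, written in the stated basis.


the result is g(x) = 18/5 - (122/505)cos x + (396/505)sin x

write g with unknown coordinates in the stated basis and equate coefficients in (G − 3/2·I) g = f
solving from the highest basis element down gives g = 18/5 - (122/505)cos x + (396/505)sin x
check: G g = -18/5 - (688/505)cos x - (416/505)sin x
so G g − 3/2·g = -9 - cos x - 2sin x = f ✓


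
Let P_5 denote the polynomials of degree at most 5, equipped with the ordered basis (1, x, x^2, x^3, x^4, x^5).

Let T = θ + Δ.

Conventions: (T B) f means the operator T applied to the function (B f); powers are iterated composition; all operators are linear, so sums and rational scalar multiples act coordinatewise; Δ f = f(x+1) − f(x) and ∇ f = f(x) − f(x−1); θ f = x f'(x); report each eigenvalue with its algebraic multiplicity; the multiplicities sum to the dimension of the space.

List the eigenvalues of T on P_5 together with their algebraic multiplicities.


image of 1: 0
image of x: x + 1
image of x^2: 2x^2 + 2x + 1
image of x^3: 3x^3 + 3x^2 + 3x + 1
image of x^4: 4x^4 + 4x^3 + 6x^2 + 4x + 1
image of x^5: 5x^5 + 5x^4 + 10x^3 + 10x^2 + 5x + 1
the matrix is upper triangular; its diagonal is (0, 1, 2, 3, 4, 5)
for a triangular matrix the eigenvalues are the diagonal entries, with algebraic multiplicity their repetition count

λ = 0 (multiplicity 1), λ = 1 (multiplicity 1), λ = 2 (multiplicity 1), λ = 3 (multiplicity 1), λ = 4 (multiplicity 1), λ = 5 (multiplicity 1)


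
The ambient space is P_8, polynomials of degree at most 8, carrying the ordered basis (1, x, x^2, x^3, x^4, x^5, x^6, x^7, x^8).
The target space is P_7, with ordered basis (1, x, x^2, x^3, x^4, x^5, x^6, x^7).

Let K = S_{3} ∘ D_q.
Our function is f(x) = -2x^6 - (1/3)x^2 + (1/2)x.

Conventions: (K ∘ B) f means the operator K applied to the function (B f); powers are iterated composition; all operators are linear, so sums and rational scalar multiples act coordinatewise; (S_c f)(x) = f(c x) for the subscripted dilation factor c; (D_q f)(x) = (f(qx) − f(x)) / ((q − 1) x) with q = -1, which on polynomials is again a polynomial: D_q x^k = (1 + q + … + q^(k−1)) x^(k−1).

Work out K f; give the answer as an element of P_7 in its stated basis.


D_q f = 1/2
S_{3} D_q f = 1/2

the result is g(x) = 1/2


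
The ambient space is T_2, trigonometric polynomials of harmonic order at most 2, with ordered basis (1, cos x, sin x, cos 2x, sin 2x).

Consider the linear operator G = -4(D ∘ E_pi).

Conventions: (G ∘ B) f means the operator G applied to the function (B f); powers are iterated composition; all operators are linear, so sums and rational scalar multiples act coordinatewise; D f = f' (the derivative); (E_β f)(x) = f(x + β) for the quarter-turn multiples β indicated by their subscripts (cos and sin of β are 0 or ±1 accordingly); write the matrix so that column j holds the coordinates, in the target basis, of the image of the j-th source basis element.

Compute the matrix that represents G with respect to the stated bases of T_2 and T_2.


image of 1: 0
image of cos x: -4sin x
image of sin x: 4cos x
image of cos 2x: 8sin 2x
image of sin 2x: -8cos 2x
each image's coordinates form column j of the matrix

the matrix is [[0, 0, 0, 0, 0]; [0, 0, 4, 0, 0]; [0, -4, 0, 0, 0]; [0, 0, 0, 0, -8]; [0, 0, 0, 8, 0]] (rows listed top to bottom)


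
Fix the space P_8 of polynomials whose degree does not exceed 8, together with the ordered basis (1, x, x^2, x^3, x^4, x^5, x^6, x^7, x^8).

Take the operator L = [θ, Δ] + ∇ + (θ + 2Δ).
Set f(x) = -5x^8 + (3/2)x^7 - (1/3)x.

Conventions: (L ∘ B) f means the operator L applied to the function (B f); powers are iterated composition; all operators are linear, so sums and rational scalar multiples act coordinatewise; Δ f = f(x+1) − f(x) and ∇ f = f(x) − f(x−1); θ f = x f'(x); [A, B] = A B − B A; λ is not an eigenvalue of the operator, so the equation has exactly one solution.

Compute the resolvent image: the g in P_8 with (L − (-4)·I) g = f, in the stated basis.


write g with unknown coordinates in the stated basis and equate coefficients in (L − (-4)·I) g = f
solving from the highest basis element down gives g = -(5/12)x^8 + (49/66)x^7 - (364/165)x^6 + (4627/990)x^5 - (33131/1584)x^4 + (3470/99)x^3 - (122027/1584)x^2 + (929119/9900)x - 407281/4950
check: L g = -(10/3)x^8 - (97/66)x^7 + (1456/165)x^6 - (9254/495)x^5 + (33131/396)x^4 - (13880/99)x^3 + (122027/396)x^2 - (929944/2475)x + 814562/2475
so L g − (-4)·g = -5x^8 + (3/2)x^7 - (1/3)x = f ✓

g(x) = -(5/12)x^8 + (49/66)x^7 - (364/165)x^6 + (4627/990)x^5 - (33131/1584)x^4 + (3470/99)x^3 - (122027/1584)x^2 + (929119/9900)x - 407281/4950


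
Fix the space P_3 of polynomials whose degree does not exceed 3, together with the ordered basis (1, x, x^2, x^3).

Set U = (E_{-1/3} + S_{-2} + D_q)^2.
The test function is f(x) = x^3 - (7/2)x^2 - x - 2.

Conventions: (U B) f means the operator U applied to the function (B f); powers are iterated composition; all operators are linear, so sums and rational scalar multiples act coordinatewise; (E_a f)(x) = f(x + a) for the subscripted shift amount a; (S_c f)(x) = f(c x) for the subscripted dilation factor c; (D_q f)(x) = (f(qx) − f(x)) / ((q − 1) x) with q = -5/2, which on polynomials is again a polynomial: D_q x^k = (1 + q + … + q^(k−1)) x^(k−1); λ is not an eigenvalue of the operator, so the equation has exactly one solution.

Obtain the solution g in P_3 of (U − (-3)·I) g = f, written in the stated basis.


write g with unknown coordinates in the stated basis and equate coefficients in (U − (-3)·I) g = f
solving from the highest basis element down gives g = (1/52)x^3 - (349/2912)x^2 - (15997/34944)x - 40223/157248
check: U g = (49/52)x^3 - (9145/2912)x^2 + (4349/11648)x - 64609/52416
so U g − (-3)·g = x^3 - (7/2)x^2 - x - 2 = f ✓

g(x) = (1/52)x^3 - (349/2912)x^2 - (15997/34944)x - 40223/157248


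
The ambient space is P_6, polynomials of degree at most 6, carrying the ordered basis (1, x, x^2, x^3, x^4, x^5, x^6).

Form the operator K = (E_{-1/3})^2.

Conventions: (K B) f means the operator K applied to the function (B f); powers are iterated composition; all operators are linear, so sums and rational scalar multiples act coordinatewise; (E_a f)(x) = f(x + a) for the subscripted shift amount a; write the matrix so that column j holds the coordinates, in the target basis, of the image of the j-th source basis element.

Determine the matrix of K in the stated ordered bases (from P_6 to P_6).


the matrix is [[1, -2/3, 4/9, -8/27, 16/81, -32/243, 64/729]; [0, 1, -4/3, 4/3, -32/27, 80/81, -64/81]; [0, 0, 1, -2, 8/3, -80/27, 80/27]; [0, 0, 0, 1, -8/3, 40/9, -160/27]; [0, 0, 0, 0, 1, -10/3, 20/3]; [0, 0, 0, 0, 0, 1, -4]; [0, 0, 0, 0, 0, 0, 1]] (rows listed top to bottom)

image of 1: 1
image of x: x - 2/3
image of x^2: x^2 - (4/3)x + 4/9
image of x^3: x^3 - 2x^2 + (4/3)x - 8/27
image of x^4: x^4 - (8/3)x^3 + (8/3)x^2 - (32/27)x + 16/81
image of x^5: x^5 - (10/3)x^4 + (40/9)x^3 - (80/27)x^2 + (80/81)x - 32/243
image of x^6: x^6 - 4x^5 + (20/3)x^4 - (160/27)x^3 + (80/27)x^2 - (64/81)x + 64/729
each image's coordinates form column j of the matrix


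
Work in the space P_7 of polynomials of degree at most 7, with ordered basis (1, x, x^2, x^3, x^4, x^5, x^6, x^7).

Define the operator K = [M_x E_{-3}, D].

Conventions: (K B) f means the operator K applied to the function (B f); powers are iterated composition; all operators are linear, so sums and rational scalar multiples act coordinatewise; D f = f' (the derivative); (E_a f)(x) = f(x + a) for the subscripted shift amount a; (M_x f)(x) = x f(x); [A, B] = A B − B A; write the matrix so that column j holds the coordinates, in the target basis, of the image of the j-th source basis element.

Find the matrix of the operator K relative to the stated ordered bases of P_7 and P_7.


image of 1: -1
image of x: -x + 3
image of x^2: -x^2 + 6x - 9
image of x^3: -x^3 + 9x^2 - 27x + 27
image of x^4: -x^4 + 12x^3 - 54x^2 + 108x - 81
image of x^5: -x^5 + 15x^4 - 90x^3 + 270x^2 - 405x + 243
image of x^6: -x^6 + 18x^5 - 135x^4 + 540x^3 - 1215x^2 + 1458x - 729
image of x^7: -x^7 + 21x^6 - 189x^5 + 945x^4 - 2835x^3 + 5103x^2 - 5103x + 2187
each image's coordinates form column j of the matrix

the matrix is [[-1, 3, -9, 27, -81, 243, -729, 2187]; [0, -1, 6, -27, 108, -405, 1458, -5103]; [0, 0, -1, 9, -54, 270, -1215, 5103]; [0, 0, 0, -1, 12, -90, 540, -2835]; [0, 0, 0, 0, -1, 15, -135, 945]; [0, 0, 0, 0, 0, -1, 18, -189]; [0, 0, 0, 0, 0, 0, -1, 21]; [0, 0, 0, 0, 0, 0, 0, -1]] (rows listed top to bottom)


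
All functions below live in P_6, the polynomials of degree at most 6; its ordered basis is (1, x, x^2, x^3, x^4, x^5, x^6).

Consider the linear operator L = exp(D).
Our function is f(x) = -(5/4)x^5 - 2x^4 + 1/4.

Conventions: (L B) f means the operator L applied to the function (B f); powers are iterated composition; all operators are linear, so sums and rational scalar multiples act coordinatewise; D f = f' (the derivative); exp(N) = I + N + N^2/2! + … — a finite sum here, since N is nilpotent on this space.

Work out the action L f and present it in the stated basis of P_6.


the result is g(x) = -(5/4)x^5 - (33/4)x^4 - (41/2)x^3 - (49/2)x^2 - (57/4)x - 3

order-1 term: -(25/4)x^4 - 8x^3
order-2 term: -(25/2)x^3 - 12x^2
order-3 term: -(25/2)x^2 - 8x
order-4 term: -(25/4)x - 2
order-5 term: -5/4
the series for exp(D) f terminates at order 5
exp(D) f = -(5/4)x^5 - (33/4)x^4 - (41/2)x^3 - (49/2)x^2 - (57/4)x - 3


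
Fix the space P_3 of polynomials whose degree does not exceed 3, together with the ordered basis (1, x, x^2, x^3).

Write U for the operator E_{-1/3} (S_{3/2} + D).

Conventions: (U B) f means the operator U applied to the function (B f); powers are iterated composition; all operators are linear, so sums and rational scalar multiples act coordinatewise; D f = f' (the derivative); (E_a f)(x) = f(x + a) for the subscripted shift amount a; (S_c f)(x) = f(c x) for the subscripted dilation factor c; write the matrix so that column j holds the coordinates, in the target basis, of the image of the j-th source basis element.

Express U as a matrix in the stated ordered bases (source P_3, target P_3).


the matrix is [[1, 1/2, -5/12, 5/24]; [0, 3/2, 1/2, -7/8]; [0, 0, 9/4, -3/8]; [0, 0, 0, 27/8]] (rows listed top to bottom)

image of 1: 1
image of x: (3/2)x + 1/2
image of x^2: (9/4)x^2 + (1/2)x - 5/12
image of x^3: (27/8)x^3 - (3/8)x^2 - (7/8)x + 5/24
each image's coordinates form column j of the matrix


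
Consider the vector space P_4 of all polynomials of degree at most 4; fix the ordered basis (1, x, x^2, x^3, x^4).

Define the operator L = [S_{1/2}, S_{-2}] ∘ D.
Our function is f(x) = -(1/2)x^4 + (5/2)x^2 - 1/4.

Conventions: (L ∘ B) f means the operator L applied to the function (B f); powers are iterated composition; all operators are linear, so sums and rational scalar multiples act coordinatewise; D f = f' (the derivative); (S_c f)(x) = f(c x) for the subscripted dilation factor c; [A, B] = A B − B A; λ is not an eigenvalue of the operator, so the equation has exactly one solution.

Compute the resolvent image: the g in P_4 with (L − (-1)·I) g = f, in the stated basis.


write g with unknown coordinates in the stated basis and equate coefficients in (L − (-1)·I) g = f
solving from the highest basis element down gives g = -(1/2)x^4 + (5/2)x^2 - 1/4
check: L g = 0
so L g − (-1)·g = -(1/2)x^4 + (5/2)x^2 - 1/4 = f ✓

the image equals g(x) = -(1/2)x^4 + (5/2)x^2 - 1/4


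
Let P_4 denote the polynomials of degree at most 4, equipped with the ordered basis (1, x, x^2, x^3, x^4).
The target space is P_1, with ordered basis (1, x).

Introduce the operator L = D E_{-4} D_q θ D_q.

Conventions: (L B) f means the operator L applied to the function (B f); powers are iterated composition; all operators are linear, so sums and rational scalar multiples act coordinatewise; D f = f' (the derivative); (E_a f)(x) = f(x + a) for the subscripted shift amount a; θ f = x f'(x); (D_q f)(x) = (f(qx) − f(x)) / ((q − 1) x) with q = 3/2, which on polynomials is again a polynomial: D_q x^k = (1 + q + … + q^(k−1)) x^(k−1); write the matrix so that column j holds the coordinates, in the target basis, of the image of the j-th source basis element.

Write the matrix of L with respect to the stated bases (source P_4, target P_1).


image of 1: 0
image of x: 0
image of x^2: 0
image of x^3: 95/4
image of x^4: (3705/16)x - 3705/4
each image's coordinates form column j of the matrix

the matrix is [[0, 0, 0, 95/4, -3705/4]; [0, 0, 0, 0, 3705/16]] (rows listed top to bottom)


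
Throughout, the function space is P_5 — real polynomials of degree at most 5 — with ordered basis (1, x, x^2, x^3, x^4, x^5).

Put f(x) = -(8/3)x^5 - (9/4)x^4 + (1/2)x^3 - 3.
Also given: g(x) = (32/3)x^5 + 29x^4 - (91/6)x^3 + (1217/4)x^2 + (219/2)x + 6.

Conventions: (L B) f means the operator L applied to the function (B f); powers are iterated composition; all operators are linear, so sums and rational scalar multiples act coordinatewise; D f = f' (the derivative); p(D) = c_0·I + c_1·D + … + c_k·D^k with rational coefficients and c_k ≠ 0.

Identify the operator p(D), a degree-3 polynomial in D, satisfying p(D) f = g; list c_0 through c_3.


D^0 f = -(8/3)x^5 - (9/4)x^4 + (1/2)x^3 - 3
D^1 f = -(40/3)x^4 - 9x^3 + (3/2)x^2
D^2 f = -(160/3)x^3 - 27x^2 + 3x
D^3 f = -160x^2 - 54x + 3
matching coefficients of g against c_0 f + c_1 Df + … from the top degree down determines the c_i
solution: c_0 = -4, c_1 = -3/2, c_2 = 1/2, c_3 = -2

p(D) = -4·I − (3/2)·D + (1/2)·D^2 − 2·D^3, i.e. c_0 = -4, c_1 = -3/2, c_2 = 1/2, c_3 = -2


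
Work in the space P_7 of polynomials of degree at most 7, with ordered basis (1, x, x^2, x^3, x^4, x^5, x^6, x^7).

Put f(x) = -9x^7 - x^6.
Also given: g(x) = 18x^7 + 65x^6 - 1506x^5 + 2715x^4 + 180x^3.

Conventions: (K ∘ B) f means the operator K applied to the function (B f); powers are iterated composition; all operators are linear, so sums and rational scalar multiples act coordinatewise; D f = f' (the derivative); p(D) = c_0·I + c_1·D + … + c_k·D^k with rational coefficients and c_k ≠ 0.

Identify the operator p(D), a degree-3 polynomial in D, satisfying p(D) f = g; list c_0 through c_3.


c_0 = -2, c_1 = -1, c_2 = 4, c_3 = -3/2

D^0 f = -9x^7 - x^6
D^1 f = -63x^6 - 6x^5
D^2 f = -378x^5 - 30x^4
D^3 f = -1890x^4 - 120x^3
matching coefficients of g against c_0 f + c_1 Df + … from the top degree down determines the c_i
solution: c_0 = -2, c_1 = -1, c_2 = 4, c_3 = -3/2
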